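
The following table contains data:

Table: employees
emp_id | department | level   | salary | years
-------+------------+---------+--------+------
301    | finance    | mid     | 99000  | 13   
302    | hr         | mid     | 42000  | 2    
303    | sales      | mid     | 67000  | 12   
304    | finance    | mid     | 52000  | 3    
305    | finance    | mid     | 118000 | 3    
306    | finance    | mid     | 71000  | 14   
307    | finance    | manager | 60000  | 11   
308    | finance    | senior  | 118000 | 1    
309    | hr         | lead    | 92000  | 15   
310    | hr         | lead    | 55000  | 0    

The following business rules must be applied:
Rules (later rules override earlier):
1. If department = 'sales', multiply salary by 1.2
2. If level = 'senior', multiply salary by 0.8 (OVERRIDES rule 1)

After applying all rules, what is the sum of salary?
763800.0

Step 1: Rule 2 takes priority for records with level = 'senior'
  - 1 records: 118000 × 0.8 = 94400.0
Step 2: Rule 1 applies to remaining records with department = 'sales'
  - 1 records: 67000 × 1.2 = 80400.0
Step 3: Other records unchanged: 589000
Step 4: Final sum = 94400.0 + 80400.0 + 589000 = 763800.0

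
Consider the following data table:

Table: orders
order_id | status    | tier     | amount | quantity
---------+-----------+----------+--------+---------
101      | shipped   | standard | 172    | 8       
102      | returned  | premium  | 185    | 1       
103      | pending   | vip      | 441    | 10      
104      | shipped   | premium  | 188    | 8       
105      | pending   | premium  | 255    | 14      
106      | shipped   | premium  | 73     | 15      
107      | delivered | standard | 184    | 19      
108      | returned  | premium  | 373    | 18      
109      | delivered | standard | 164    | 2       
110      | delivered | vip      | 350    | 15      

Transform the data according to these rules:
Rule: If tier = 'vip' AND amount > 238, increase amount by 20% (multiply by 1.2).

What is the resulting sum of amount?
2543.2

Step 1: Find records where tier = 'vip' AND amount > 238
Step 2: 2 records match, summing to 791
Step 3: After multiplier: 791 × 1.2 = 949.2
Step 4: Unaffected records sum: 1594
Step 5: Final sum = 949.2 + 1594 = 2543.2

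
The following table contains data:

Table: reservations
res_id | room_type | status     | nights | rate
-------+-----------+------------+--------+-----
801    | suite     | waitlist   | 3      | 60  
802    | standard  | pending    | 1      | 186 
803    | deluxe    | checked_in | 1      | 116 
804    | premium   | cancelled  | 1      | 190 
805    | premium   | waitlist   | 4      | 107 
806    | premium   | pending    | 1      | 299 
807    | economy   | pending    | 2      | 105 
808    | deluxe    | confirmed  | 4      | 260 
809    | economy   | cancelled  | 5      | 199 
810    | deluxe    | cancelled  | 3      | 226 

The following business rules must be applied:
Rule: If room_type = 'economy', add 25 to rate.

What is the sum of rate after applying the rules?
1798

Step 1: Count records where room_type = 'economy': 2
Step 2: Total bonus added: 2 × 25 = 50
Step 3: Original sum of rate: 1748
Step 4: Final sum = 1748 + 50 = 1798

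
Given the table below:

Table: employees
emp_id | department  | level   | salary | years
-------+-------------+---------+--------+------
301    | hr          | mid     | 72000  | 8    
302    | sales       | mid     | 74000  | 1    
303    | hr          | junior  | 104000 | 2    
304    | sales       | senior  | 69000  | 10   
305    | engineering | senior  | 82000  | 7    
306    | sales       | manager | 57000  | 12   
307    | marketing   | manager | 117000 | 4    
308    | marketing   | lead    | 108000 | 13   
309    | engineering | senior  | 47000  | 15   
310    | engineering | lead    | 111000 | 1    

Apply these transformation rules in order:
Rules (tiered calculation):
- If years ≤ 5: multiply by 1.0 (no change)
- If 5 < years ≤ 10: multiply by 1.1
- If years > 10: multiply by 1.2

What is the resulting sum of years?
83.5

Step 1: Tier 1 (years ≤ 5): 4 records, sum = 8 × 1.0 = 8.0
Step 2: Tier 2 (5 < years ≤ 10): 3 records, sum = 25 × 1.1 = 27.5
Step 3: Tier 3 (years > 10): 3 records, sum = 40 × 1.2 = 48.0
Step 4: Final sum = 8.0 + 27.5 + 48.0 = 83.5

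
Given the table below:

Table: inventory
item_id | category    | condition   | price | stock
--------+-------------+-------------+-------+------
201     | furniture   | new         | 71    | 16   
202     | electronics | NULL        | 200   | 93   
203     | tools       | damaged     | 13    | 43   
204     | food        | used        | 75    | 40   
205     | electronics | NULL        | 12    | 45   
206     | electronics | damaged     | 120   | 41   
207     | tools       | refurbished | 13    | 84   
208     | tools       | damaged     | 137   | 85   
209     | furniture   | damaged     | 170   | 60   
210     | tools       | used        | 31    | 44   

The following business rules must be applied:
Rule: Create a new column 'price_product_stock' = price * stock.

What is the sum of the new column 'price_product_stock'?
53056

Step 1: For each record, compute price * stock
Example calculations:
  71 * 16 = 1136
  200 * 93 = 18600
  13 * 43 = 559
  ...
Step 2: Sum all derived values
Step 3: Total = 53056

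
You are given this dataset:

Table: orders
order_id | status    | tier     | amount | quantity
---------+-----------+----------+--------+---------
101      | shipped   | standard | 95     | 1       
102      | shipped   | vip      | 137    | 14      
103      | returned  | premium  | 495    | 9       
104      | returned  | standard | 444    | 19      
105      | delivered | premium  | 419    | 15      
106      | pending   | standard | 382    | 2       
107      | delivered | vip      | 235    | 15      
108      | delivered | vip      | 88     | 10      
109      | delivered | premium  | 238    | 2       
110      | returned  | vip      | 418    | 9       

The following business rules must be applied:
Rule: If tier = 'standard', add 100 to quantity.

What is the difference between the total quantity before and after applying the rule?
300

Step 1: Original sum of quantity = 96
Step 2: 3 records have tier = 'standard'
Step 3: Each affected record changes by 100
Step 4: Total change = 3 × 100 = 300
Step 5: New sum = 96 + 300 = 396
Step 6: Difference = |396 - 96| = 300
        (Sum increased by 300)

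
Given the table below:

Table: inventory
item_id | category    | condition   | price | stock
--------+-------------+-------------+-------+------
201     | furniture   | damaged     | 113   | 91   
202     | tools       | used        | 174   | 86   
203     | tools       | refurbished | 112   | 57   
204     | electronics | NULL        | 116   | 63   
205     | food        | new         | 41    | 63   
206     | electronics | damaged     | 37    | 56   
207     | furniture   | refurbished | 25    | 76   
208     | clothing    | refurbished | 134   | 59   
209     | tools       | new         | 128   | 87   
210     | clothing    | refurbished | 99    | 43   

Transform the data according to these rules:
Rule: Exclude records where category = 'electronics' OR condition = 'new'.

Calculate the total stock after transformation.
412

Step 1: Find records where category = 'electronics' OR condition = 'new'
Step 2: 4 records match, summing to 269
Step 3: Original sum: 681
Step 4: Remaining sum = 681 - 269 = 412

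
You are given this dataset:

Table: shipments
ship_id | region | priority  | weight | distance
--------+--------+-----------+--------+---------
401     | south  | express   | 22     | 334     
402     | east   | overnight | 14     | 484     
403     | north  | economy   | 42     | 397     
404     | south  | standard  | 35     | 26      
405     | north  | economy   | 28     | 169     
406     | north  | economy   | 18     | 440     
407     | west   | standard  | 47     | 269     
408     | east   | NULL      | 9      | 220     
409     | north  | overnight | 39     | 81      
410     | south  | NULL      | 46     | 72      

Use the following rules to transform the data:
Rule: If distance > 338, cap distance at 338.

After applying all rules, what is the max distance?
338

Step 1: Original maximum distance = 484
Step 2: Apply cap at 338
Step 3: 3 records had distance > 338 and were capped
Step 4: Maximum after transformation = 338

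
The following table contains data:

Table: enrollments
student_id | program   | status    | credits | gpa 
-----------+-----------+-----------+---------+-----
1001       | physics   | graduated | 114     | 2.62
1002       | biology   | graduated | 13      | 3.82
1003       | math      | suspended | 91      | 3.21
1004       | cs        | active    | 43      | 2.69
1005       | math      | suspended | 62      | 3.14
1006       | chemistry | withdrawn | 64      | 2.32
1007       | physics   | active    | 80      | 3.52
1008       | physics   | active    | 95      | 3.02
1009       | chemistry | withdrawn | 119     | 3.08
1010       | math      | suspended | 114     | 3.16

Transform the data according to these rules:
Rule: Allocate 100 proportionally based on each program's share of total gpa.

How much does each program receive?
biology: 12.49, chemistry: 17.66, cs: 8.8, math: 31.1, physics: 29.95

Step 1: Calculate total gpa = 30.58
Step 2: Calculate each program's proportion:
  biology: 3.82/30.58 = 12.49% → 12.49
  chemistry: 5.4/30.58 = 17.66% → 17.66
  cs: 2.69/30.58 = 8.80% → 8.8
  math: 9.51/30.58 = 31.10% → 31.1
  physics: 9.16/30.58 = 29.95% → 29.95
Step 3: Verify: sum of allocations ≈ 100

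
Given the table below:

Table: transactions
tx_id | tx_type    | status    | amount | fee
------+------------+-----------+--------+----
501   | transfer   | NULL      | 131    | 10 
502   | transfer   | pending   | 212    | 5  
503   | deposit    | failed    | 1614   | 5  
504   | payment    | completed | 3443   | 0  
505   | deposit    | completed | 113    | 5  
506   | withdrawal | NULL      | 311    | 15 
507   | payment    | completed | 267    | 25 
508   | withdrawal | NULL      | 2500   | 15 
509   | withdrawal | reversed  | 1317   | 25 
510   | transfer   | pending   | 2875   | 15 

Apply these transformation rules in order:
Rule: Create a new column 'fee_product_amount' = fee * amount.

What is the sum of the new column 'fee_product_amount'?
135895

Step 1: For each record, compute fee * amount
Example calculations:
  10 * 131 = 1310
  5 * 212 = 1060
  5 * 1614 = 8070
  ...
Step 2: Sum all derived values
Step 3: Total = 135895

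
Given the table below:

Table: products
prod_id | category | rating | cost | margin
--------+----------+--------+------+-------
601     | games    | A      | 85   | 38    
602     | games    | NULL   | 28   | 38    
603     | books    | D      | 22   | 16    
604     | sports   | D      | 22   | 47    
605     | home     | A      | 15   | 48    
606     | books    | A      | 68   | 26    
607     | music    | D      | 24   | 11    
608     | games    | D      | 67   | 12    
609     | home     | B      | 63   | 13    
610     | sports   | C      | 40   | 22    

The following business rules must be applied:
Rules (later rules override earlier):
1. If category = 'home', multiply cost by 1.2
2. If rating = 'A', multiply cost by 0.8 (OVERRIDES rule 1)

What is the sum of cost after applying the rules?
413.0

Step 1: Rule 2 takes priority for records with rating = 'A'
  - 3 records: 168 × 0.8 = 134.4
Step 2: Rule 1 applies to remaining records with category = 'home'
  - 1 records: 63 × 1.2 = 75.6
Step 3: Other records unchanged: 203
Step 4: Final sum = 134.4 + 75.6 + 203 = 413.0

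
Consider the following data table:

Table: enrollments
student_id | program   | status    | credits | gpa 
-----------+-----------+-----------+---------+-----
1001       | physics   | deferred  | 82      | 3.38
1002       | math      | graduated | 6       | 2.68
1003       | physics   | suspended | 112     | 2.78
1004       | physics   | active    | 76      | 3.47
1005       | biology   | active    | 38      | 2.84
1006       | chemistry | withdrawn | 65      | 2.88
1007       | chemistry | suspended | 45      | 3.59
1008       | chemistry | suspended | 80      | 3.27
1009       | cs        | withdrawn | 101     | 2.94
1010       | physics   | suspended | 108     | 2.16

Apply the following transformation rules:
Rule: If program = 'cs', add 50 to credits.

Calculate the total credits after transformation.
763

Step 1: Count records where program = 'cs': 1
Step 2: Total bonus added: 1 × 50 = 50
Step 3: Original sum of credits: 713
Step 4: Final sum = 713 + 50 = 763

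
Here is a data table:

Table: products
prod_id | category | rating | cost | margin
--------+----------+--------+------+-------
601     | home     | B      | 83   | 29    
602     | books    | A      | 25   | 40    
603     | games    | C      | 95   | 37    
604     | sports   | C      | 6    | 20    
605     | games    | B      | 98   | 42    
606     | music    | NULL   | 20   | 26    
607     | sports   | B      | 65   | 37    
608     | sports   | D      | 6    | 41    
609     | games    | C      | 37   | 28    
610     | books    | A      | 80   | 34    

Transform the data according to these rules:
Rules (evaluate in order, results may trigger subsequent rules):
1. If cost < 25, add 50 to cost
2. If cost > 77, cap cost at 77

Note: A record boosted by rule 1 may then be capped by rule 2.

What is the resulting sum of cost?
617

Step 1: Apply rule 1 to records with cost < 25
  - 3 records get bonus of 50
  - Of these, 0 records then exceed 77 and get capped
Step 2: Apply rule 2 to records with cost > 77
  - 4 records (original) are capped
Step 3: Calculate final sum = 617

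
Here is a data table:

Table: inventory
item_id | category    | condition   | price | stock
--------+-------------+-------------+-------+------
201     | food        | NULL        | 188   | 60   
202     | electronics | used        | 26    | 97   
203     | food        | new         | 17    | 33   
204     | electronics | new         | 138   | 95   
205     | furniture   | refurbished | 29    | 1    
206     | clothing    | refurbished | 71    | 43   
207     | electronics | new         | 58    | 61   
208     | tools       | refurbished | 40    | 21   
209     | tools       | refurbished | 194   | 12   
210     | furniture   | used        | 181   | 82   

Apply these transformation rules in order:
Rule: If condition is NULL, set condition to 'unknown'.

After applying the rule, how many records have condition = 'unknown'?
1

Step 1: Count records where condition IS NULL
Step 2: Found 1 records with NULL condition
Step 3: These records will have condition set to 'unknown'
Step 4: Records already having condition = 'unknown': 0
Step 5: Answer: 1 + 0 = 1 records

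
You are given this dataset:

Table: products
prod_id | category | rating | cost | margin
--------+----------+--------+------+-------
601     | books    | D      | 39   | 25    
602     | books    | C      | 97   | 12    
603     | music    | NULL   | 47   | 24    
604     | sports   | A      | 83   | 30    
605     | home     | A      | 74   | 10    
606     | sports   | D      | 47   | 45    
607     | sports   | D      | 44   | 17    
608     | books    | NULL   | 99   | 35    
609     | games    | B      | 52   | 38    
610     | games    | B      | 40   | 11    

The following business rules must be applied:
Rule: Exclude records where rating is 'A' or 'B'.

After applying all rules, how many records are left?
6

Step 1: Count records to exclude
  - 2 (A) + 2 (B) = 4 records
Step 2: Total records: 10
Step 3: Remaining = 10 - 4 = 6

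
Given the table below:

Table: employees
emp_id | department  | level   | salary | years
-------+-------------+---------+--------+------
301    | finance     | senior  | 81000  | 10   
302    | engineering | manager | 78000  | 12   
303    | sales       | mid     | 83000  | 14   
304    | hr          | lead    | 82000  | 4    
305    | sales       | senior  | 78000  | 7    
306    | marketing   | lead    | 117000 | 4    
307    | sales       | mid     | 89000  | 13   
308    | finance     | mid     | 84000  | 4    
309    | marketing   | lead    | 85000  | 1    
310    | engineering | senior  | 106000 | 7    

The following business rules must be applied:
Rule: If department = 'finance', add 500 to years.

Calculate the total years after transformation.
1076

Step 1: Count records where department = 'finance': 2
Step 2: Total bonus added: 2 × 500 = 1000
Step 3: Original sum of years: 76
Step 4: Final sum = 76 + 1000 = 1076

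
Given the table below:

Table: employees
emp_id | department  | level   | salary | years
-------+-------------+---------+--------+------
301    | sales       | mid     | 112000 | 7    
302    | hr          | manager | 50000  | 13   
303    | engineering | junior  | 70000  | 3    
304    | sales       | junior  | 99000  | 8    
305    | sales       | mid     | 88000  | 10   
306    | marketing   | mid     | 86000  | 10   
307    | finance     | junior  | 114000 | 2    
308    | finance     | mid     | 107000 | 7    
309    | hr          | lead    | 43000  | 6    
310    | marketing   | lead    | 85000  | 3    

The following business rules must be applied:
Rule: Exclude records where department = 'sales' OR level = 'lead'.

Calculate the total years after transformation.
35

Step 1: Find records where department = 'sales' OR level = 'lead'
Step 2: 5 records match, summing to 34
Step 3: Original sum: 69
Step 4: Remaining sum = 69 - 34 = 35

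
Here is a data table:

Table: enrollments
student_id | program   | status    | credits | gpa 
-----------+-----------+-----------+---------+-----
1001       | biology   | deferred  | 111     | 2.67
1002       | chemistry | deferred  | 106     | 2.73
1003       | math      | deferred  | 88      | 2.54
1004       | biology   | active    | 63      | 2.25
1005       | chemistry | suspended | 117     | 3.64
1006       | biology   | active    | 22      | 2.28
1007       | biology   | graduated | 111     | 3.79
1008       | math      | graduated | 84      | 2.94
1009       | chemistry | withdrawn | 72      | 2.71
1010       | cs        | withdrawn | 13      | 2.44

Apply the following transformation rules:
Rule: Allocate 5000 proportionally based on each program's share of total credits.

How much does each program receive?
biology: 1950.44, chemistry: 1874.21, cs: 82.59, math: 1092.76

Step 1: Calculate total credits = 787
Step 2: Calculate each program's proportion:
  biology: 307/787 = 39.01% → 1950.44
  chemistry: 295/787 = 37.48% → 1874.21
  cs: 13/787 = 1.65% → 82.59
  math: 172/787 = 21.86% → 1092.76
Step 3: Verify: sum of allocations ≈ 5000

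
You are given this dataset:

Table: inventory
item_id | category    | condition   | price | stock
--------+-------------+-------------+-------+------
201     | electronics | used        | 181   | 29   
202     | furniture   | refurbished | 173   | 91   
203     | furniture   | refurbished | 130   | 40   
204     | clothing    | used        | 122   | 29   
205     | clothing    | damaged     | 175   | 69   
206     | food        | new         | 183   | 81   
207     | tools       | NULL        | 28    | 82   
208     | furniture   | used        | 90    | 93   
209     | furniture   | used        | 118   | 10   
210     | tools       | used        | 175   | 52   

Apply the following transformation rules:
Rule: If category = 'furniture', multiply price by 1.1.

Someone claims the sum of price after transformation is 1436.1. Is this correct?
No, the correct result is 1426.1.

Step 1: Calculate the correct sum after transformation
Step 2: Apply multiplier 1.1 to records where category = 'furniture'
Step 3: Correct result = 1426.1
Step 4: Claimed result = 1436.1
Step 5: 1426.1 ≠ 1436.1
Conclusion: The claimed result is incorrect. The correct answer is 1426.1.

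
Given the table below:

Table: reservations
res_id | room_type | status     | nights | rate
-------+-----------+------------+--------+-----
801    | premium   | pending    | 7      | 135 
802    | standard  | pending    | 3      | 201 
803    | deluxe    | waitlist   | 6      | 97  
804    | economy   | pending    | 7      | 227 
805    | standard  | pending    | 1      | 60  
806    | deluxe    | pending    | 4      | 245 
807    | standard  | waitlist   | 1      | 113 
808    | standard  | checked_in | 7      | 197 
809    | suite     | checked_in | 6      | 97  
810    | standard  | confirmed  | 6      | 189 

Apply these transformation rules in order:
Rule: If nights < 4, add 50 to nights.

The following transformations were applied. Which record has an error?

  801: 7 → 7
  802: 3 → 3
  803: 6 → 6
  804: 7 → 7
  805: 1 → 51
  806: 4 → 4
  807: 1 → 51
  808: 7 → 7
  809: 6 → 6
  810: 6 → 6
Record 802 has an error. The correct transformed value should be 53, not 3.

Step 1: Check each record against the rule
Step 2: Record 802 has nights = 3
Step 3: Since 3 < 4, the bonus should have been applied
Step 4: Correct value = 53, but claimed value = 3
Conclusion: Record 802 has the error.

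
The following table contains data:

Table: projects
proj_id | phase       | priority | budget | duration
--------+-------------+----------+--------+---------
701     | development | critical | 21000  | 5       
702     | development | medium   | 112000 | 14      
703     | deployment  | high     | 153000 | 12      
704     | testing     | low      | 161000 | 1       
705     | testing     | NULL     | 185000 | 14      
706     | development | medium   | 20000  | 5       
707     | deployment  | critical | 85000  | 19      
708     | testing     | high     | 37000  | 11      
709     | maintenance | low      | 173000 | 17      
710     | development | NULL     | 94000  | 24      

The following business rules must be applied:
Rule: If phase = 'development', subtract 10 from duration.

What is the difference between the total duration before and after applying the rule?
40

Step 1: Original sum of duration = 122
Step 2: 4 records have phase = 'development'
Step 3: Each affected record changes by -10
Step 4: Total change = 4 × -10 = -40
Step 5: New sum = 122 + -40 = 82
Step 6: Difference = |82 - 122| = 40
        (Sum decreased by 40)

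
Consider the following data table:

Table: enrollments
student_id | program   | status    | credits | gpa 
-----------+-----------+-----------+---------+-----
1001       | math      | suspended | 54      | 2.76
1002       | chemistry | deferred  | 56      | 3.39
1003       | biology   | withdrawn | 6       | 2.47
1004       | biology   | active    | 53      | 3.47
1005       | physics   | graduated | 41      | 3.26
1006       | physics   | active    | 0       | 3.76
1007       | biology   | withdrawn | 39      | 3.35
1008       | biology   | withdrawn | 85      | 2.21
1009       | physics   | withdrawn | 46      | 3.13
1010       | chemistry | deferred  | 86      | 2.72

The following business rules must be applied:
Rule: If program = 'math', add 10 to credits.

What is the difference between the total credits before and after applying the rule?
10

Step 1: Original sum of credits = 466
Step 2: 1 records have program = 'math'
Step 3: Each affected record changes by 10
Step 4: Total change = 1 × 10 = 10
Step 5: New sum = 466 + 10 = 476
Step 6: Difference = |476 - 466| = 10
        (Sum increased by 10)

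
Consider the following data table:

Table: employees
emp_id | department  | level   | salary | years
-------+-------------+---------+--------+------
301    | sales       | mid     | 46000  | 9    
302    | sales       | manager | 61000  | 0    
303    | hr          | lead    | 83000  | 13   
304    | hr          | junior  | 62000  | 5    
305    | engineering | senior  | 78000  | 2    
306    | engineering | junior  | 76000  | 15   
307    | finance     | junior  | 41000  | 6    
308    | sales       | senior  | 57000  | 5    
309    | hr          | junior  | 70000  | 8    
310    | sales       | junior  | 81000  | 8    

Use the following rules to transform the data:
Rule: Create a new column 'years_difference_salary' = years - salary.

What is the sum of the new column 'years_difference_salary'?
-654929

Step 1: For each record, compute years - salary
Example calculations:
  9 - 46000 = -45991
  0 - 61000 = -61000
  13 - 83000 = -82987
  ...
Step 2: Sum all derived values
Step 3: Total = -654929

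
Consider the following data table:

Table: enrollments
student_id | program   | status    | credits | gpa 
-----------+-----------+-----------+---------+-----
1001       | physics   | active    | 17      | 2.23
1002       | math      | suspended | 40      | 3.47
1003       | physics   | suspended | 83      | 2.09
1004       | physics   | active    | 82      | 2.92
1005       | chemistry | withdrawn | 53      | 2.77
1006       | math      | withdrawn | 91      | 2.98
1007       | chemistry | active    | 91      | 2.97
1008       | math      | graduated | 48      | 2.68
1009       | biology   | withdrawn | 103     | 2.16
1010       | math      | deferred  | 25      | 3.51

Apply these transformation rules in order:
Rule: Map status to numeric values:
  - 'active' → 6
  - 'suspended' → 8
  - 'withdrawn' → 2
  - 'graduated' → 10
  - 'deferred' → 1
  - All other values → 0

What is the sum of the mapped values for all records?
51

Step 1: Apply mapping to each record
Step 2: Count by status:
  'active': 3 records × 6 = 18
  'suspended': 2 records × 8 = 16
  'withdrawn': 3 records × 2 = 6
  'graduated': 1 records × 10 = 10
  'deferred': 1 records × 1 = 1
Step 3: Sum all mapped values = 51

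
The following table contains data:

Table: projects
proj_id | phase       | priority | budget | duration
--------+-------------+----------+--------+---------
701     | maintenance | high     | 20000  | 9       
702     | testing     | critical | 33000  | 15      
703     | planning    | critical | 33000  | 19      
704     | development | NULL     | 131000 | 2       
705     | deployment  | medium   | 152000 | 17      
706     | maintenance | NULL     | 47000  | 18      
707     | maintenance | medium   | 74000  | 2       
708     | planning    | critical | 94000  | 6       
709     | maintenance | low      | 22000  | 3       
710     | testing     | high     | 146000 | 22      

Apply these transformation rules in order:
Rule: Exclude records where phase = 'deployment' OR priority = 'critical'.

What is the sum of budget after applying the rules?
440000

Step 1: Find records where phase = 'deployment' OR priority = 'critical'
Step 2: 4 records match, summing to 312000
Step 3: Original sum: 752000
Step 4: Remaining sum = 752000 - 312000 = 440000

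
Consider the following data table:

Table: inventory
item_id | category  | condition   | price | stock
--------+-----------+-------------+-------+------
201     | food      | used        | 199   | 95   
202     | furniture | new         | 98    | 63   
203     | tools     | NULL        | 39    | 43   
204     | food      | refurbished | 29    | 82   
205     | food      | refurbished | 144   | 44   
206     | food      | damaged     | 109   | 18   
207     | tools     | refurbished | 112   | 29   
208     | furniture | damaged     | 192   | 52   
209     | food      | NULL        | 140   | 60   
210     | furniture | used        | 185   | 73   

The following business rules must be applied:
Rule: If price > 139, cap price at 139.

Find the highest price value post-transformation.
139

Step 1: Original maximum price = 199
Step 2: Apply cap at 139
Step 3: 5 records had price > 139 and were capped
Step 4: Maximum after transformation = 139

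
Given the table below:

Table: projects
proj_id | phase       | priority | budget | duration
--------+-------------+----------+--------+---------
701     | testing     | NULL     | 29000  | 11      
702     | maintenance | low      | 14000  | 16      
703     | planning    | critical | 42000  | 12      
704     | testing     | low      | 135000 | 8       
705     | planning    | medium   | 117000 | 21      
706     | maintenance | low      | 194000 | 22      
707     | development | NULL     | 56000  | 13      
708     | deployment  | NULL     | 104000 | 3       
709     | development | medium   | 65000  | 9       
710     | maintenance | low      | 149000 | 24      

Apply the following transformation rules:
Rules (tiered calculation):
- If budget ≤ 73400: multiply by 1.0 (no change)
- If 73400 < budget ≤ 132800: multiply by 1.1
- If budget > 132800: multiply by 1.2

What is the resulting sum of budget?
1022700.0

Step 1: Tier 1 (budget ≤ 73400): 5 records, sum = 206000 × 1.0 = 206000.0
Step 2: Tier 2 (73400 < budget ≤ 132800): 2 records, sum = 221000 × 1.1 = 243100.0
Step 3: Tier 3 (budget > 132800): 3 records, sum = 478000 × 1.2 = 573600.0
Step 4: Final sum = 206000.0 + 243100.0 + 573600.0 = 1022700.0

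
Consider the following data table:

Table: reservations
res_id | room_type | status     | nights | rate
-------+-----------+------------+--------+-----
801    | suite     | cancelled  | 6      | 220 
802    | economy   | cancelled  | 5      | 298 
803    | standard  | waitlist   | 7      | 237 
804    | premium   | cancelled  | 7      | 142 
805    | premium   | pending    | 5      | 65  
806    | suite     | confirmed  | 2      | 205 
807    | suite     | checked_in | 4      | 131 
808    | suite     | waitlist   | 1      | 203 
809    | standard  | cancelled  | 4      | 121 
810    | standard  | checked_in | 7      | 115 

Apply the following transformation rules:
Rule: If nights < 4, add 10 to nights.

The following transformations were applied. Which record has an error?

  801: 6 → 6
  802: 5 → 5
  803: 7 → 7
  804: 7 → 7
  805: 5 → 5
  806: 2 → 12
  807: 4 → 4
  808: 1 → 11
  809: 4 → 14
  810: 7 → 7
Record 809 has an error. The correct transformed value should be 4, not 14.

Step 1: Check each record against the rule
Step 2: Record 809 has nights = 4
Step 3: Since 4 >= 4, the bonus should not have been applied
Step 4: Correct value = 4, but claimed value = 14
Conclusion: Record 809 has the error.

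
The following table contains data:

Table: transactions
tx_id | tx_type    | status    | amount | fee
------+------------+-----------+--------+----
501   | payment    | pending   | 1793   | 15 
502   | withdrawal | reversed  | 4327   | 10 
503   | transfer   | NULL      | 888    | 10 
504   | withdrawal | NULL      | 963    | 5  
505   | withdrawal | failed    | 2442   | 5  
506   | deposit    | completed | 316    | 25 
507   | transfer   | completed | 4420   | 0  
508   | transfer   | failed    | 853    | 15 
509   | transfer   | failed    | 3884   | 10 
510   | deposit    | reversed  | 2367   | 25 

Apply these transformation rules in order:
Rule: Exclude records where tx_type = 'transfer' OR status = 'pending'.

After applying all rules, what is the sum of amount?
10415

Step 1: Find records where tx_type = 'transfer' OR status = 'pending'
Step 2: 5 records match, summing to 11838
Step 3: Original sum: 22253
Step 4: Remaining sum = 22253 - 11838 = 10415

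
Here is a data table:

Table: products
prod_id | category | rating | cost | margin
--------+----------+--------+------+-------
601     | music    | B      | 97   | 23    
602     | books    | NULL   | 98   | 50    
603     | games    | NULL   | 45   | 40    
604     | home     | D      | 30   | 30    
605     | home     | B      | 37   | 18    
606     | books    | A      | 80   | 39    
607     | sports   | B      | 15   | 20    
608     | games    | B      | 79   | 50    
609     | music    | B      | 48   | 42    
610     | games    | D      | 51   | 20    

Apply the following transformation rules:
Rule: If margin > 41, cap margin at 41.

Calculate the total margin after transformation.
313

Step 1: 3 records have margin > 41
Step 2: These records originally summed to 142
Step 3: After capping: 3 × 41 = 123
Step 4: Unaffected records sum: 190
Step 5: Final sum = 123 + 190 = 313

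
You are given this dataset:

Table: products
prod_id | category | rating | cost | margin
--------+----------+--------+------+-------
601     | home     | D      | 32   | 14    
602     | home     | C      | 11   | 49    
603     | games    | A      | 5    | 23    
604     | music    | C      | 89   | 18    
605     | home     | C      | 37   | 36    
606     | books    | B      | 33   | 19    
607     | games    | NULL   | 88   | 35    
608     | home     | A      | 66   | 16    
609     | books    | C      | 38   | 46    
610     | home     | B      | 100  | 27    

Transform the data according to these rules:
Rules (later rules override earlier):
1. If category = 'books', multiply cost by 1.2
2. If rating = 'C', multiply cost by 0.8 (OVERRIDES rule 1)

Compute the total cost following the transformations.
470.6

Step 1: Rule 2 takes priority for records with rating = 'C'
  - 4 records: 175 × 0.8 = 140.0
Step 2: Rule 1 applies to remaining records with category = 'books'
  - 1 records: 33 × 1.2 = 39.6
Step 3: Other records unchanged: 291
Step 4: Final sum = 140.0 + 39.6 + 291 = 470.6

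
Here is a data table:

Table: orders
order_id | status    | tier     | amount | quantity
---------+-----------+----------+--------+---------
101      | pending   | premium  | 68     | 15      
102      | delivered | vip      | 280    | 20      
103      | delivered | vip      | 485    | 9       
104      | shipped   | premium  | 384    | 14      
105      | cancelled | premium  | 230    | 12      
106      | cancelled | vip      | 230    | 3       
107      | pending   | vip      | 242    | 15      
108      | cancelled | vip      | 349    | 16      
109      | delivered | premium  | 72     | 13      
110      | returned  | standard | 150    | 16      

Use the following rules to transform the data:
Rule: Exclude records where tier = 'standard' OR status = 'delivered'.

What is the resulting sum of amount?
1503

Step 1: Find records where tier = 'standard' OR status = 'delivered'
Step 2: 4 records match, summing to 987
Step 3: Original sum: 2490
Step 4: Remaining sum = 2490 - 987 = 1503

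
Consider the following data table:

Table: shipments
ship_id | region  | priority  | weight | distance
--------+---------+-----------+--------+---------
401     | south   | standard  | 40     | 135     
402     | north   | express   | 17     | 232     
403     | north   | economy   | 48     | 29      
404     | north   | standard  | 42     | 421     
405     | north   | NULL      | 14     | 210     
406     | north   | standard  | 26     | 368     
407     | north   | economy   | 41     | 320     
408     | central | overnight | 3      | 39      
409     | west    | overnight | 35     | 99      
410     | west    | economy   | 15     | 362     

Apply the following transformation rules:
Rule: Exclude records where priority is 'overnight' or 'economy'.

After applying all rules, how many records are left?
5

Step 1: Count records to exclude
  - 2 (overnight) + 3 (economy) = 5 records
Step 2: Total records: 10
Step 3: Remaining = 10 - 5 = 5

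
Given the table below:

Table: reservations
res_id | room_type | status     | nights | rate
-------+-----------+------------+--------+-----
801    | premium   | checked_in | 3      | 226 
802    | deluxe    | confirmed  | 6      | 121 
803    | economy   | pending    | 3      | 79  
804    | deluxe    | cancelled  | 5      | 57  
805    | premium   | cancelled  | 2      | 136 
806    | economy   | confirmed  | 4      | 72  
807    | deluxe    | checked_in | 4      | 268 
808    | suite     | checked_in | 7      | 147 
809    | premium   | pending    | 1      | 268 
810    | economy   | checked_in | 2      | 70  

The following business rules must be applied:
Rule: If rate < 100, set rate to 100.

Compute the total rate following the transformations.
1566

Step 1: 4 records have rate < 100
Step 2: These records originally summed to 278
Step 3: After setting to minimum: 4 × 100 = 400
Step 4: Unaffected records sum: 1166
Step 5: Final sum = 400 + 1166 = 1566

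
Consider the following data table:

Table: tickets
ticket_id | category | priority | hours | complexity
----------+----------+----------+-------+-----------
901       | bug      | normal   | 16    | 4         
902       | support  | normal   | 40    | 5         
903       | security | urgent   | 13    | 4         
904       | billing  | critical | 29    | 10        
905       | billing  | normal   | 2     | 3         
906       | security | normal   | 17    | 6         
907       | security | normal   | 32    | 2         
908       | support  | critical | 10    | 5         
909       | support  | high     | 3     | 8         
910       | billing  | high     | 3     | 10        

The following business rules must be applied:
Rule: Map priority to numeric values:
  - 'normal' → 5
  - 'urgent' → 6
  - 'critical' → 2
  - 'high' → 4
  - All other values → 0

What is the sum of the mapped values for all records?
43

Step 1: Apply mapping to each record
Step 2: Count by status:
  'normal': 5 records × 5 = 25
  'urgent': 1 records × 6 = 6
  'critical': 2 records × 2 = 4
  'high': 2 records × 4 = 8
Step 3: Sum all mapped values = 43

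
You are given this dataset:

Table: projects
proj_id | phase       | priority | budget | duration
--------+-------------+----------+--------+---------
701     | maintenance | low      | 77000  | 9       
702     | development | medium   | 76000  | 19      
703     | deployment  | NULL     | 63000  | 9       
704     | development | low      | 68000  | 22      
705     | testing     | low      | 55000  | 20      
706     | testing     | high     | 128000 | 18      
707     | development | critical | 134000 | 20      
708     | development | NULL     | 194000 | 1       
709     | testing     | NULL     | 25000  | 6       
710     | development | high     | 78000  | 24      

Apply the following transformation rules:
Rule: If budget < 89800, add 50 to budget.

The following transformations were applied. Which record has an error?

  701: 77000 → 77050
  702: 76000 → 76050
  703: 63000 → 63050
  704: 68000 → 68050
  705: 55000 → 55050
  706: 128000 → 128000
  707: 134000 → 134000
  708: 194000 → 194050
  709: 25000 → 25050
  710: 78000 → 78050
Record 708 has an error. The correct transformed value should be 194000, not 194050.

Step 1: Check each record against the rule
Step 2: Record 708 has budget = 194000
Step 3: Since 194000 >= 89800, the bonus should not have been applied
Step 4: Correct value = 194000, but claimed value = 194050
Conclusion: Record 708 has the error.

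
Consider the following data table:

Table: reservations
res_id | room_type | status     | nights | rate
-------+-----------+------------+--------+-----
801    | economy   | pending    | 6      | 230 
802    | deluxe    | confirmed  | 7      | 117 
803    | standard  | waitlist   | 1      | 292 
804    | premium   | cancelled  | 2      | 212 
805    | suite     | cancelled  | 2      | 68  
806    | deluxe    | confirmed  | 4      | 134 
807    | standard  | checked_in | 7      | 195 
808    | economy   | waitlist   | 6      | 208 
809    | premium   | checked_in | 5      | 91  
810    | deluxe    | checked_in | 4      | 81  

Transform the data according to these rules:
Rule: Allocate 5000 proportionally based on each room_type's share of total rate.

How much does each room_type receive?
deluxe: 1019.66, economy: 1345.21, premium: 930.59, standard: 1495.7, suite: 208.85

Step 1: Calculate total rate = 1628
Step 2: Calculate each room_type's proportion:
  deluxe: 332/1628 = 20.39% → 1019.66
  economy: 438/1628 = 26.90% → 1345.21
  premium: 303/1628 = 18.61% → 930.59
  standard: 487/1628 = 29.91% → 1495.7
  suite: 68/1628 = 4.18% → 208.85
Step 3: Verify: sum of allocations ≈ 5000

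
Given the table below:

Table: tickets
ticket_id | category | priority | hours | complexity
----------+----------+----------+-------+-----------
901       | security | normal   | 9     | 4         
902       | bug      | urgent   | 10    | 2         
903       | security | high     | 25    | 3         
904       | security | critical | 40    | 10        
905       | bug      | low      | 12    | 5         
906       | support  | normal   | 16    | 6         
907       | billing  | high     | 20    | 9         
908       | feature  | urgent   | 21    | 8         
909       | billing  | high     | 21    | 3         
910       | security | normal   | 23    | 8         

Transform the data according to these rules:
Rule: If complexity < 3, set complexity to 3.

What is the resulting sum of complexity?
59

Step 1: 1 records have complexity < 3
Step 2: These records originally summed to 2
Step 3: After setting to minimum: 1 × 3 = 3
Step 4: Unaffected records sum: 56
Step 5: Final sum = 3 + 56 = 59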